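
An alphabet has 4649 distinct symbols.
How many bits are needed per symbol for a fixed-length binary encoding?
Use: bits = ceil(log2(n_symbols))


log2(4649) = 12.1827
Bracket: 2^12 = 4096 < 4649 <= 2^13 = 8192
So ceil(log2(4649)) = 13

bits = ceil(log2(4649)) = ceil(12.1827) = 13 bits


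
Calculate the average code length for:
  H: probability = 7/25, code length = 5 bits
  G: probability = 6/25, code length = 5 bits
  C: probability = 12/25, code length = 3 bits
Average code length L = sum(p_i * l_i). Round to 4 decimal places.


Weighted contributions p_i * l_i:
  H: (7/25) * 5 = 35/25
  G: (6/25) * 5 = 30/25
  C: (12/25) * 3 = 36/25
Sum = (35 + 30 + 36)/25 = 101/25

L = 101/25 = 4.0400 bits/symbol


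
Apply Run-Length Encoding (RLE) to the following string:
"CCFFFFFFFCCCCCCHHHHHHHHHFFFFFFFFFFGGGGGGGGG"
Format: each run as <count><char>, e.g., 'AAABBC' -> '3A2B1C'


Scanning runs left to right:
  i=0: run of 'C' x 2 -> '2C'
  i=2: run of 'F' x 7 -> '7F'
  i=9: run of 'C' x 6 -> '6C'
  i=15: run of 'H' x 9 -> '9H'
  i=24: run of 'F' x 10 -> '10F'
  i=34: run of 'G' x 9 -> '9G'

RLE = 2C7F6C9H10F9G


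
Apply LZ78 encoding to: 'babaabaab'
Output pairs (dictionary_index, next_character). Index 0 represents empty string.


LZ78 encoding steps:
Dictionary: {0: ''}
Step 1: w='' (idx 0), next='b' -> output (0, 'b'), add 'b' as idx 1
Step 2: w='' (idx 0), next='a' -> output (0, 'a'), add 'a' as idx 2
Step 3: w='b' (idx 1), next='a' -> output (1, 'a'), add 'ba' as idx 3
Step 4: w='a' (idx 2), next='b' -> output (2, 'b'), add 'ab' as idx 4
Step 5: w='a' (idx 2), next='a' -> output (2, 'a'), add 'aa' as idx 5
Step 6: w='b' (idx 1), end of input -> output (1, '')


Encoded: [(0, 'b'), (0, 'a'), (1, 'a'), (2, 'b'), (2, 'a'), (1, '')]


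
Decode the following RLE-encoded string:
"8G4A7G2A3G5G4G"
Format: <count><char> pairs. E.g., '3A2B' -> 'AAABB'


Expanding each <count><char> pair:
  8G -> 'GGGGGGGG'
  4A -> 'AAAA'
  7G -> 'GGGGGGG'
  2A -> 'AA'
  3G -> 'GGG'
  5G -> 'GGGGG'
  4G -> 'GGGG'

Decoded = GGGGGGGGAAAAGGGGGGGAAGGGGGGGGGGGG


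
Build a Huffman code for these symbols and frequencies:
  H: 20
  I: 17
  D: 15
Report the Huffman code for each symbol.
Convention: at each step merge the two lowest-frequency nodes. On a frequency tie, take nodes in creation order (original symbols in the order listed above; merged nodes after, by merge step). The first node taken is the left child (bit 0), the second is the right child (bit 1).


Huffman tree construction:
Step 1: Merge D(15) + I(17) = 32
Step 2: Merge H(20) + (D+I)(32) = 52
Read each symbol's code off the tree from the root (left child = 0, right child = 1).

Codes:
  H: 0 (length 1)
  I: 11 (length 2)
  D: 10 (length 2)
Average code length: 84/52 = 1.6154 bits/symbol


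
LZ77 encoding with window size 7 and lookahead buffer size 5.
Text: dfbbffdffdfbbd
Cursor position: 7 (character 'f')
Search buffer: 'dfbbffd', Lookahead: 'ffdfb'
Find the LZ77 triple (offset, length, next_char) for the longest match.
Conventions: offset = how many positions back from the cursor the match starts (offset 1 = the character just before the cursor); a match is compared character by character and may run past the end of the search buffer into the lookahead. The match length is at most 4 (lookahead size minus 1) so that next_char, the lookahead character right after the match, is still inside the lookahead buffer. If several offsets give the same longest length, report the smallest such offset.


Try each offset into the search buffer:
  offset=1 (pos 6, char 'd'): match length 0
  offset=2 (pos 5, char 'f'): match length 1
  offset=3 (pos 4, char 'f'): match length 4
  offset=4 (pos 3, char 'b'): match length 0
  offset=5 (pos 2, char 'b'): match length 0
  offset=6 (pos 1, char 'f'): match length 1
  offset=7 (pos 0, char 'd'): match length 0
Longest match has length 4 at offset 3.
next_char = character at position 7 + 4 = 11 -> 'b'

Best match: offset=3, length=4 (matching 'ffdf' starting at position 4)
LZ77 triple: (3, 4, 'b')


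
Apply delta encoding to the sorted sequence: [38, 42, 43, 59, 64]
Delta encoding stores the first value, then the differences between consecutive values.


First value: 38
Deltas:
  42 - 38 = 4
  43 - 42 = 1
  59 - 43 = 16
  64 - 59 = 5


Delta encoded: [38, 4, 1, 16, 5]


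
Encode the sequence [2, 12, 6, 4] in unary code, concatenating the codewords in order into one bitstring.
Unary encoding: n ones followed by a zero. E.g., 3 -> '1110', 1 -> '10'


Encode each number as n ones followed by a terminating 0:
  2 -> 110 (3 bits)
  12 -> 1111111111110 (13 bits)
  6 -> 1111110 (7 bits)
  4 -> 11110 (5 bits)
Total length = 3 + 13 + 7 + 5 = 28 bits.

Unary([2, 12, 6, 4]) = 1101111111111110111111011110 (28 bits)


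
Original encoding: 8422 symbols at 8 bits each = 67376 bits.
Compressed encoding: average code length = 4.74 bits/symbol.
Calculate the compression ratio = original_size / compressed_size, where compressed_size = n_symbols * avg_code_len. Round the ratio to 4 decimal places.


original_size = n_symbols * orig_bits = 8422 * 8 = 67376 bits
compressed_size = n_symbols * avg_code_len = 8422 * 4.74 = 39920.28 bits
ratio = original_size / compressed_size = 67376 / 39920.28 = 1.6878

Compression ratio = 1.6878


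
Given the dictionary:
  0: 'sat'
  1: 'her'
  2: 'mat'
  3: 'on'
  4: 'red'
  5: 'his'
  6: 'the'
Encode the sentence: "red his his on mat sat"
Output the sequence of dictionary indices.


Look up each word in the dictionary:
  'red' -> 4
  'his' -> 5
  'his' -> 5
  'on' -> 3
  'mat' -> 2
  'sat' -> 0

Encoded: [4, 5, 5, 3, 2, 0]


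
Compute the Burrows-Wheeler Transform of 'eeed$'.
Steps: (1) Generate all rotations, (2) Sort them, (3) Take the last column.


Rotations (sorted):
  0: $eeed -> last char: d
  1: d$eee -> last char: e
  2: ed$ee -> last char: e
  3: eed$e -> last char: e
  4: eeed$ -> last char: $


BWT = deee$


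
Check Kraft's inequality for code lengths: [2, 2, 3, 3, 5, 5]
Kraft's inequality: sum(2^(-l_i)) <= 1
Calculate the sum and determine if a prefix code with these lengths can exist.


Sum = 2^(-2) + 2^(-2) + 2^(-3) + 2^(-3) + 2^(-5) + 2^(-5)
    = 0.25 + 0.25 + 0.125 + 0.125 + 0.03125 + 0.03125
    = 26/32 = 0.8125
Since 0.8125 <= 1, Kraft's inequality IS satisfied.
A prefix code with these lengths CAN exist.

Kraft sum = 0.8125. Satisfied.


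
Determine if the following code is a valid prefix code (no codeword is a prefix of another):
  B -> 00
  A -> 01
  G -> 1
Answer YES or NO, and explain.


Checking each pair (does one codeword prefix another?):
  B='00' vs A='01': no prefix
  B='00' vs G='1': no prefix
  A='01' vs B='00': no prefix
  A='01' vs G='1': no prefix
  G='1' vs B='00': no prefix
  G='1' vs A='01': no prefix
No violation found over all pairs.

YES -- this is a valid prefix code. No codeword is a prefix of any other codeword.


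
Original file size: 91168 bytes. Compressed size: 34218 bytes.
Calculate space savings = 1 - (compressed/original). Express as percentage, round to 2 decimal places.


ratio = compressed/original = 34218/91168 = 0.375329
savings = 1 - ratio = 1 - 0.375329 = 0.624671
as a percentage: 0.624671 * 100 = 62.47%

Space savings = 1 - 34218/91168 = 62.47%


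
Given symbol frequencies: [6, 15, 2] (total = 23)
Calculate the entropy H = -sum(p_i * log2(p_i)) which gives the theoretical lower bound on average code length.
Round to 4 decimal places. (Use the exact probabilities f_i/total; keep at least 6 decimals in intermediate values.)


Per-symbol terms -p_i * log2(p_i) with p_i = f_i/23:
  p = 6/23 = 0.260870: log2(p) = -1.938599, -p*log2(p) = 0.505722
  p = 15/23 = 0.652174: log2(p) = -0.616671, -p*log2(p) = 0.402177
  p = 2/23 = 0.086957: log2(p) = -3.523562, -p*log2(p) = 0.306397
H = 0.505722 + 0.402177 + 0.306397 = 1.214296

H = 1.2143 bits/symbol


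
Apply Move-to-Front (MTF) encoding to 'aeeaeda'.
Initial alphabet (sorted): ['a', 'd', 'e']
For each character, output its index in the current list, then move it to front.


MTF encoding:
'a': index 0 in ['a', 'd', 'e'] -> ['a', 'd', 'e']
'e': index 2 in ['a', 'd', 'e'] -> ['e', 'a', 'd']
'e': index 0 in ['e', 'a', 'd'] -> ['e', 'a', 'd']
'a': index 1 in ['e', 'a', 'd'] -> ['a', 'e', 'd']
'e': index 1 in ['a', 'e', 'd'] -> ['e', 'a', 'd']
'd': index 2 in ['e', 'a', 'd'] -> ['d', 'e', 'a']
'a': index 2 in ['d', 'e', 'a'] -> ['a', 'd', 'e']


Output: [0, 2, 0, 1, 1, 2, 2]


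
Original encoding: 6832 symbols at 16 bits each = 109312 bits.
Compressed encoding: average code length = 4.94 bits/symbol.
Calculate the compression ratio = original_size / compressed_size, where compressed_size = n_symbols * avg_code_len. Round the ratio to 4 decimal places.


original_size = n_symbols * orig_bits = 6832 * 16 = 109312 bits
compressed_size = n_symbols * avg_code_len = 6832 * 4.94 = 33750.08 bits
ratio = original_size / compressed_size = 109312 / 33750.08 = 3.2389

Compression ratio = 3.2389


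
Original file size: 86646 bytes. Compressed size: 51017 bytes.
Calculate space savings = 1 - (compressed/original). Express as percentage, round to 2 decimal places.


ratio = compressed/original = 51017/86646 = 0.588798
savings = 1 - ratio = 1 - 0.588798 = 0.411202
as a percentage: 0.411202 * 100 = 41.12%

Space savings = 1 - 51017/86646 = 41.12%


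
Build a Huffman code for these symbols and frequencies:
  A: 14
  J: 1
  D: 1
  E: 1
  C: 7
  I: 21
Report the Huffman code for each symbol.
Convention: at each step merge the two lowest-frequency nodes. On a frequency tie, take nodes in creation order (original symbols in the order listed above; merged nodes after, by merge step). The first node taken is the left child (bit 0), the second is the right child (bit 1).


Huffman tree construction:
Step 1: Merge J(1) + D(1) = 2
Step 2: Merge E(1) + (J+D)(2) = 3
Step 3: Merge (E+(J+D))(3) + C(7) = 10
Step 4: Merge ((E+(J+D))+C)(10) + A(14) = 24
Step 5: Merge I(21) + (((E+(J+D))+C)+A)(24) = 45
Read each symbol's code off the tree from the root (left child = 0, right child = 1).

Codes:
  A: 11 (length 2)
  J: 10010 (length 5)
  D: 10011 (length 5)
  E: 1000 (length 4)
  C: 101 (length 3)
  I: 0 (length 1)
Average code length: 84/45 = 1.8667 bits/symbol


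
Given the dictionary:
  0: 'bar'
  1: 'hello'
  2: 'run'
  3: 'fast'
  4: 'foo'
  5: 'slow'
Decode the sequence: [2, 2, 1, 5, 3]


Look up each index in the dictionary:
  2 -> 'run'
  2 -> 'run'
  1 -> 'hello'
  5 -> 'slow'
  3 -> 'fast'

Decoded: "run run hello slow fast"


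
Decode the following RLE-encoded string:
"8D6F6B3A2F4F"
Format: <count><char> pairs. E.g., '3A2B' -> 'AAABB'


Expanding each <count><char> pair:
  8D -> 'DDDDDDDD'
  6F -> 'FFFFFF'
  6B -> 'BBBBBB'
  3A -> 'AAA'
  2F -> 'FF'
  4F -> 'FFFF'

Decoded = DDDDDDDDFFFFFFBBBBBBAAAFFFFFF


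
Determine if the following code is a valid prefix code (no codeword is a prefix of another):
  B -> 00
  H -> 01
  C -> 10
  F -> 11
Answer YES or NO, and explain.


Checking each pair (does one codeword prefix another?):
  B='00' vs H='01': no prefix
  B='00' vs C='10': no prefix
  B='00' vs F='11': no prefix
  H='01' vs B='00': no prefix
  H='01' vs C='10': no prefix
  H='01' vs F='11': no prefix
  C='10' vs B='00': no prefix
  C='10' vs H='01': no prefix
  C='10' vs F='11': no prefix
  F='11' vs B='00': no prefix
  F='11' vs H='01': no prefix
  F='11' vs C='10': no prefix
No violation found over all pairs.

YES -- this is a valid prefix code. No codeword is a prefix of any other codeword.


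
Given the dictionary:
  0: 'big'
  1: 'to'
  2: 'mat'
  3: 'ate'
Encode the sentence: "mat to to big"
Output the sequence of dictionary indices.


Look up each word in the dictionary:
  'mat' -> 2
  'to' -> 1
  'to' -> 1
  'big' -> 0

Encoded: [2, 1, 1, 0]


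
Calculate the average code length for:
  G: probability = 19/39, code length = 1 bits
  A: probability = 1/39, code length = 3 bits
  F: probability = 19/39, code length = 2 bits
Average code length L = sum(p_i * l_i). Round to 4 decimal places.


Weighted contributions p_i * l_i:
  G: (19/39) * 1 = 19/39
  A: (1/39) * 3 = 3/39
  F: (19/39) * 2 = 38/39
Sum = (19 + 3 + 38)/39 = 60/39

L = 60/39 = 1.5385 bits/symbol


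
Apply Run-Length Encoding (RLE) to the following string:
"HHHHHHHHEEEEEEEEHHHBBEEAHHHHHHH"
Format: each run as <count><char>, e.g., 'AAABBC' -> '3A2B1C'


Scanning runs left to right:
  i=0: run of 'H' x 8 -> '8H'
  i=8: run of 'E' x 8 -> '8E'
  i=16: run of 'H' x 3 -> '3H'
  i=19: run of 'B' x 2 -> '2B'
  i=21: run of 'E' x 2 -> '2E'
  i=23: run of 'A' x 1 -> '1A'
  i=24: run of 'H' x 7 -> '7H'

RLE = 8H8E3H2B2E1A7H


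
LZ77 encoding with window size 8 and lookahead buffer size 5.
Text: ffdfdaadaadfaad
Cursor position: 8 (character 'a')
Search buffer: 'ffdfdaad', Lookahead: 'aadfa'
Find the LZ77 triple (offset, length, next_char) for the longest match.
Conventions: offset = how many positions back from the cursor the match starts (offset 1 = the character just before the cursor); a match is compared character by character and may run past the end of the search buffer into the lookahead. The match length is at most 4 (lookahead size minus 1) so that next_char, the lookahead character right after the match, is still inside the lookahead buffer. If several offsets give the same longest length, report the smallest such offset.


Try each offset into the search buffer:
  offset=1 (pos 7, char 'd'): match length 0
  offset=2 (pos 6, char 'a'): match length 1
  offset=3 (pos 5, char 'a'): match length 3
  offset=4 (pos 4, char 'd'): match length 0
  offset=5 (pos 3, char 'f'): match length 0
  offset=6 (pos 2, char 'd'): match length 0
  offset=7 (pos 1, char 'f'): match length 0
  offset=8 (pos 0, char 'f'): match length 0
Longest match has length 3 at offset 3.
next_char = character at position 8 + 3 = 11 -> 'f'

Best match: offset=3, length=3 (matching 'aad' starting at position 5)
LZ77 triple: (3, 3, 'f')


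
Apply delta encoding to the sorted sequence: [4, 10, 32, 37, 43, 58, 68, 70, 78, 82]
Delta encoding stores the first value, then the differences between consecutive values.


First value: 4
Deltas:
  10 - 4 = 6
  32 - 10 = 22
  37 - 32 = 5
  43 - 37 = 6
  58 - 43 = 15
  68 - 58 = 10
  70 - 68 = 2
  78 - 70 = 8
  82 - 78 = 4


Delta encoded: [4, 6, 22, 5, 6, 15, 10, 2, 8, 4]


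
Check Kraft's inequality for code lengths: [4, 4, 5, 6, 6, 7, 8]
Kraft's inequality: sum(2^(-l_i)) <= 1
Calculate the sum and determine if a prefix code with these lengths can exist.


Sum = 2^(-4) + 2^(-4) + 2^(-5) + 2^(-6) + 2^(-6) + 2^(-7) + 2^(-8)
    = 0.0625 + 0.0625 + 0.03125 + 0.015625 + 0.015625 + 0.0078125 + 0.00390625
    = 51/256 = 0.19921875
Since 0.19921875 <= 1, Kraft's inequality IS satisfied.
A prefix code with these lengths CAN exist.

Kraft sum = 0.19921875. Satisfied.


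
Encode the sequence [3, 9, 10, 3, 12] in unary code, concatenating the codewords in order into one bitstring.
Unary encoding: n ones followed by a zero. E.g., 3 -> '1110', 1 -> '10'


Encode each number as n ones followed by a terminating 0:
  3 -> 1110 (4 bits)
  9 -> 1111111110 (10 bits)
  10 -> 11111111110 (11 bits)
  3 -> 1110 (4 bits)
  12 -> 1111111111110 (13 bits)
Total length = 4 + 10 + 11 + 4 + 13 = 42 bits.

Unary([3, 9, 10, 3, 12]) = 111011111111101111111111011101111111111110 (42 bits)


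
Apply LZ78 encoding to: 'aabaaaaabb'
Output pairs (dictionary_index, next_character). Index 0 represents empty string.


LZ78 encoding steps:
Dictionary: {0: ''}
Step 1: w='' (idx 0), next='a' -> output (0, 'a'), add 'a' as idx 1
Step 2: w='a' (idx 1), next='b' -> output (1, 'b'), add 'ab' as idx 2
Step 3: w='a' (idx 1), next='a' -> output (1, 'a'), add 'aa' as idx 3
Step 4: w='aa' (idx 3), next='a' -> output (3, 'a'), add 'aaa' as idx 4
Step 5: w='' (idx 0), next='b' -> output (0, 'b'), add 'b' as idx 5
Step 6: w='b' (idx 5), end of input -> output (5, '')


Encoded: [(0, 'a'), (1, 'b'), (1, 'a'), (3, 'a'), (0, 'b'), (5, '')]


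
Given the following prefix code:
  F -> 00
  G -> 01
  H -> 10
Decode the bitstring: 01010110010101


Decoding step by step:
Bits 01 -> G
Bits 01 -> G
Bits 01 -> G
Bits 10 -> H
Bits 01 -> G
Bits 01 -> G
Bits 01 -> G


Decoded message: GGGHGGG


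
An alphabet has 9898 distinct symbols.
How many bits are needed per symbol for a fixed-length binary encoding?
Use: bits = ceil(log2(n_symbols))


log2(9898) = 13.2729
Bracket: 2^13 = 8192 < 9898 <= 2^14 = 16384
So ceil(log2(9898)) = 14

bits = ceil(log2(9898)) = ceil(13.2729) = 14 bits


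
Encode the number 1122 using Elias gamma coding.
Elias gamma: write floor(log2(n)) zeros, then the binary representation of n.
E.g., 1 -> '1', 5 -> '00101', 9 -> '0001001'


num_bits = floor(log2(1122)) + 1 = 11
leading_zeros = num_bits - 1 = 10
binary(1122) = 10001100010

Elias gamma(1122) = '0000000000' + '10001100010' = 000000000010001100010 (21 bits)


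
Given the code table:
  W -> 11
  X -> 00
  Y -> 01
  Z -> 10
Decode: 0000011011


Decoding:
00 -> X
00 -> X
01 -> Y
10 -> Z
11 -> W


Result: XXYZW


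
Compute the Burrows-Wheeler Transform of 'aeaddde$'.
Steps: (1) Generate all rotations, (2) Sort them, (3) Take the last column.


Rotations (sorted):
  0: $aeaddde -> last char: e
  1: addde$ae -> last char: e
  2: aeaddde$ -> last char: $
  3: ddde$aea -> last char: a
  4: dde$aead -> last char: d
  5: de$aeadd -> last char: d
  6: e$aeaddd -> last char: d
  7: eaddde$a -> last char: a


BWT = ee$addda


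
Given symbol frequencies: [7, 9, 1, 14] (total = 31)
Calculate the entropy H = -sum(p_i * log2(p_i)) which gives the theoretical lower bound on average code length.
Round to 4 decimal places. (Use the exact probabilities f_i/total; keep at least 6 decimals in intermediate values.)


Per-symbol terms -p_i * log2(p_i) with p_i = f_i/31:
  p = 7/31 = 0.225806: log2(p) = -2.146841, -p*log2(p) = 0.484771
  p = 9/31 = 0.290323: log2(p) = -1.784271, -p*log2(p) = 0.518014
  p = 1/31 = 0.032258: log2(p) = -4.954196, -p*log2(p) = 0.159813
  p = 14/31 = 0.451613: log2(p) = -1.146841, -p*log2(p) = 0.517928
H = 0.484771 + 0.518014 + 0.159813 + 0.517928 = 1.680526

H = 1.6805 bits/symbol


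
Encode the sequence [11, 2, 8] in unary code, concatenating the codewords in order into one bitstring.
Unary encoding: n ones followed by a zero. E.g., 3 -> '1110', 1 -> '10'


Encode each number as n ones followed by a terminating 0:
  11 -> 111111111110 (12 bits)
  2 -> 110 (3 bits)
  8 -> 111111110 (9 bits)
Total length = 12 + 3 + 9 = 24 bits.

Unary([11, 2, 8]) = 111111111110110111111110 (24 bits)


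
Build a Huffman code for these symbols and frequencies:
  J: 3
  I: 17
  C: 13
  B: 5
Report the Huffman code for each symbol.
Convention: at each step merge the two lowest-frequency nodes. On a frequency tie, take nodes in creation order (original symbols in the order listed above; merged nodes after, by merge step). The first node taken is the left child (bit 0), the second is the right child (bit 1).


Huffman tree construction:
Step 1: Merge J(3) + B(5) = 8
Step 2: Merge (J+B)(8) + C(13) = 21
Step 3: Merge I(17) + ((J+B)+C)(21) = 38
Read each symbol's code off the tree from the root (left child = 0, right child = 1).

Codes:
  J: 100 (length 3)
  I: 0 (length 1)
  C: 11 (length 2)
  B: 101 (length 3)
Average code length: 67/38 = 1.7632 bits/symbol


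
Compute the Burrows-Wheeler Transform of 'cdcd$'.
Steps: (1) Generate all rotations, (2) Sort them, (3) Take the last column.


Rotations (sorted):
  0: $cdcd -> last char: d
  1: cd$cd -> last char: d
  2: cdcd$ -> last char: $
  3: d$cdc -> last char: c
  4: dcd$c -> last char: c


BWT = dd$cc


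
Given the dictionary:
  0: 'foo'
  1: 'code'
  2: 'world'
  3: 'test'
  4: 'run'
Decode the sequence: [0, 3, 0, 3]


Look up each index in the dictionary:
  0 -> 'foo'
  3 -> 'test'
  0 -> 'foo'
  3 -> 'test'

Decoded: "foo test foo test"


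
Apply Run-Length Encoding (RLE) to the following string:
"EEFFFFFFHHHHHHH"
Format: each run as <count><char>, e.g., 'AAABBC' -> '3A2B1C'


Scanning runs left to right:
  i=0: run of 'E' x 2 -> '2E'
  i=2: run of 'F' x 6 -> '6F'
  i=8: run of 'H' x 7 -> '7H'

RLE = 2E6F7H


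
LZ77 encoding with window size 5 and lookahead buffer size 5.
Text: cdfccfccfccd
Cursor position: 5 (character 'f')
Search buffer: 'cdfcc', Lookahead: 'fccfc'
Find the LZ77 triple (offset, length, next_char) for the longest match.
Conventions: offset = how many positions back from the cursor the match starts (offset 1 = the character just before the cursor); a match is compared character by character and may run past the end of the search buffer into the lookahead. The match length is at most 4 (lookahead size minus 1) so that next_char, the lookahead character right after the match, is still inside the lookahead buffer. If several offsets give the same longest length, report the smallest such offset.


Try each offset into the search buffer:
  offset=1 (pos 4, char 'c'): match length 0
  offset=2 (pos 3, char 'c'): match length 0
  offset=3 (pos 2, char 'f'): match length 4
  offset=4 (pos 1, char 'd'): match length 0
  offset=5 (pos 0, char 'c'): match length 0
Longest match has length 4 at offset 3.
next_char = character at position 5 + 4 = 9 -> 'c'

Best match: offset=3, length=4 (matching 'fccf' starting at position 2)
LZ77 triple: (3, 4, 'c')


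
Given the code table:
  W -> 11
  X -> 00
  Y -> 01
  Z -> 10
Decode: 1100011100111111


Decoding:
11 -> W
00 -> X
01 -> Y
11 -> W
00 -> X
11 -> W
11 -> W
11 -> W


Result: WXYWXWWW


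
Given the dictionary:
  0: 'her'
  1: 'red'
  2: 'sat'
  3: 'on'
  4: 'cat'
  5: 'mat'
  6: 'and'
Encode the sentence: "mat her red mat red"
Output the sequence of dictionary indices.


Look up each word in the dictionary:
  'mat' -> 5
  'her' -> 0
  'red' -> 1
  'mat' -> 5
  'red' -> 1

Encoded: [5, 0, 1, 5, 1]


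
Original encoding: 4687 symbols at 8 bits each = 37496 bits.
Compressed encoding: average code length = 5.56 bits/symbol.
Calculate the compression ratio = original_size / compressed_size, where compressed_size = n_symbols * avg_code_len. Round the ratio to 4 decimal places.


original_size = n_symbols * orig_bits = 4687 * 8 = 37496 bits
compressed_size = n_symbols * avg_code_len = 4687 * 5.56 = 26059.72 bits
ratio = original_size / compressed_size = 37496 / 26059.72 = 1.4388

Compression ratio = 1.4388


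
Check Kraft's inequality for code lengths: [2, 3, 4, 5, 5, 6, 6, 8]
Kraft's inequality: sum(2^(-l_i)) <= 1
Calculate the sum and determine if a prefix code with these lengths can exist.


Sum = 2^(-2) + 2^(-3) + 2^(-4) + 2^(-5) + 2^(-5) + 2^(-6) + 2^(-6) + 2^(-8)
    = 0.25 + 0.125 + 0.0625 + 0.03125 + 0.03125 + 0.015625 + 0.015625 + 0.00390625
    = 137/256 = 0.53515625
Since 0.53515625 <= 1, Kraft's inequality IS satisfied.
A prefix code with these lengths CAN exist.

Kraft sum = 0.53515625. Satisfied.


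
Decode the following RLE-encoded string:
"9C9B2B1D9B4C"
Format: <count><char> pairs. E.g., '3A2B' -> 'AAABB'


Expanding each <count><char> pair:
  9C -> 'CCCCCCCCC'
  9B -> 'BBBBBBBBB'
  2B -> 'BB'
  1D -> 'D'
  9B -> 'BBBBBBBBB'
  4C -> 'CCCC'

Decoded = CCCCCCCCCBBBBBBBBBBBDBBBBBBBBBCCCC


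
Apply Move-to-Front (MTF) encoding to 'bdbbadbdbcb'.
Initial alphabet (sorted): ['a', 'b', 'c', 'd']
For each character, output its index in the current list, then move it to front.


MTF encoding:
'b': index 1 in ['a', 'b', 'c', 'd'] -> ['b', 'a', 'c', 'd']
'd': index 3 in ['b', 'a', 'c', 'd'] -> ['d', 'b', 'a', 'c']
'b': index 1 in ['d', 'b', 'a', 'c'] -> ['b', 'd', 'a', 'c']
'b': index 0 in ['b', 'd', 'a', 'c'] -> ['b', 'd', 'a', 'c']
'a': index 2 in ['b', 'd', 'a', 'c'] -> ['a', 'b', 'd', 'c']
'd': index 2 in ['a', 'b', 'd', 'c'] -> ['d', 'a', 'b', 'c']
'b': index 2 in ['d', 'a', 'b', 'c'] -> ['b', 'd', 'a', 'c']
'd': index 1 in ['b', 'd', 'a', 'c'] -> ['d', 'b', 'a', 'c']
'b': index 1 in ['d', 'b', 'a', 'c'] -> ['b', 'd', 'a', 'c']
'c': index 3 in ['b', 'd', 'a', 'c'] -> ['c', 'b', 'd', 'a']
'b': index 1 in ['c', 'b', 'd', 'a'] -> ['b', 'c', 'd', 'a']


Output: [1, 3, 1, 0, 2, 2, 2, 1, 1, 3, 1]


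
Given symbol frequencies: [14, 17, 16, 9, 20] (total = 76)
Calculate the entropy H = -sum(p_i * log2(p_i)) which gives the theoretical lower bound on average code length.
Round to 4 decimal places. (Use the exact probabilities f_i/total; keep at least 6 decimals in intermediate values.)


Per-symbol terms -p_i * log2(p_i) with p_i = f_i/76:
  p = 14/76 = 0.184211: log2(p) = -2.440573, -p*log2(p) = 0.449579
  p = 17/76 = 0.223684: log2(p) = -2.160465, -p*log2(p) = 0.483262
  p = 16/76 = 0.210526: log2(p) = -2.247928, -p*log2(p) = 0.473248
  p = 9/76 = 0.118421: log2(p) = -3.078003, -p*log2(p) = 0.364500
  p = 20/76 = 0.263158: log2(p) = -1.925999, -p*log2(p) = 0.506842
H = 0.449579 + 0.483262 + 0.473248 + 0.364500 + 0.506842 = 2.277431

H = 2.2774 bits/symbol


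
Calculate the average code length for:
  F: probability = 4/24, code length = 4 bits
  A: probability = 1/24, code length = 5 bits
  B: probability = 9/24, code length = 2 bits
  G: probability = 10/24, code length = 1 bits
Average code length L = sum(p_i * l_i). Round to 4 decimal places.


Weighted contributions p_i * l_i:
  F: (4/24) * 4 = 16/24
  A: (1/24) * 5 = 5/24
  B: (9/24) * 2 = 18/24
  G: (10/24) * 1 = 10/24
Sum = (16 + 5 + 18 + 10)/24 = 49/24

L = 49/24 = 2.0417 bits/symbol


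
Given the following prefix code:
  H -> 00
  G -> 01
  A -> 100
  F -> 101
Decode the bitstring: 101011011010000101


Decoding step by step:
Bits 101 -> F
Bits 01 -> G
Bits 101 -> F
Bits 101 -> F
Bits 00 -> H
Bits 00 -> H
Bits 101 -> F


Decoded message: FGFFHHF


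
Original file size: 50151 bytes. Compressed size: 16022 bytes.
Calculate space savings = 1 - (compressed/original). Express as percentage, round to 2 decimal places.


ratio = compressed/original = 16022/50151 = 0.319475
savings = 1 - ratio = 1 - 0.319475 = 0.680525
as a percentage: 0.680525 * 100 = 68.05%

Space savings = 1 - 16022/50151 = 68.05%


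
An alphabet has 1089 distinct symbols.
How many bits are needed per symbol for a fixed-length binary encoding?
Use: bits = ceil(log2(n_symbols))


log2(1089) = 10.0888
Bracket: 2^10 = 1024 < 1089 <= 2^11 = 2048
So ceil(log2(1089)) = 11

bits = ceil(log2(1089)) = ceil(10.0888) = 11 bits


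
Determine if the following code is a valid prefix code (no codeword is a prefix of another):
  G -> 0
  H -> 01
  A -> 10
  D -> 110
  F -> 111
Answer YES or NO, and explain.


Checking each pair (does one codeword prefix another?):
  G='0' vs H='01': prefix -- VIOLATION

NO -- this is NOT a valid prefix code. G (0) is a prefix of H (01).


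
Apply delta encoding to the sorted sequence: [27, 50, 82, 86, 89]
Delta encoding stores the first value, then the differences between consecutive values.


First value: 27
Deltas:
  50 - 27 = 23
  82 - 50 = 32
  86 - 82 = 4
  89 - 86 = 3


Delta encoded: [27, 23, 32, 4, 3]


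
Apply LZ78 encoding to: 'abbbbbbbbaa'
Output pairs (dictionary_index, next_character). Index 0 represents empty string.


LZ78 encoding steps:
Dictionary: {0: ''}
Step 1: w='' (idx 0), next='a' -> output (0, 'a'), add 'a' as idx 1
Step 2: w='' (idx 0), next='b' -> output (0, 'b'), add 'b' as idx 2
Step 3: w='b' (idx 2), next='b' -> output (2, 'b'), add 'bb' as idx 3
Step 4: w='bb' (idx 3), next='b' -> output (3, 'b'), add 'bbb' as idx 4
Step 5: w='bb' (idx 3), next='a' -> output (3, 'a'), add 'bba' as idx 5
Step 6: w='a' (idx 1), end of input -> output (1, '')


Encoded: [(0, 'a'), (0, 'b'), (2, 'b'), (3, 'b'), (3, 'a'), (1, '')]


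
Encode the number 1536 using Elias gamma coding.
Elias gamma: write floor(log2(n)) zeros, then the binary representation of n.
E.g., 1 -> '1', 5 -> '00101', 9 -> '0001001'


num_bits = floor(log2(1536)) + 1 = 11
leading_zeros = num_bits - 1 = 10
binary(1536) = 11000000000

Elias gamma(1536) = '0000000000' + '11000000000' = 000000000011000000000 (21 bits)


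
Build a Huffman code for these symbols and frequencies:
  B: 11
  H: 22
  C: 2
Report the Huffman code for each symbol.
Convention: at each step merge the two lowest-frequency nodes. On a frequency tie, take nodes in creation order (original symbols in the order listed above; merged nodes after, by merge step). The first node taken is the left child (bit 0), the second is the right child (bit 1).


Huffman tree construction:
Step 1: Merge C(2) + B(11) = 13
Step 2: Merge (C+B)(13) + H(22) = 35
Read each symbol's code off the tree from the root (left child = 0, right child = 1).

Codes:
  B: 01 (length 2)
  H: 1 (length 1)
  C: 00 (length 2)
Average code length: 48/35 = 1.3714 bits/symbol


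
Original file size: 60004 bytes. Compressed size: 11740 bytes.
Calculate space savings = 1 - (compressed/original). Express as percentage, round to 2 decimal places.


ratio = compressed/original = 11740/60004 = 0.195654
savings = 1 - ratio = 1 - 0.195654 = 0.804346
as a percentage: 0.804346 * 100 = 80.43%

Space savings = 1 - 11740/60004 = 80.43%


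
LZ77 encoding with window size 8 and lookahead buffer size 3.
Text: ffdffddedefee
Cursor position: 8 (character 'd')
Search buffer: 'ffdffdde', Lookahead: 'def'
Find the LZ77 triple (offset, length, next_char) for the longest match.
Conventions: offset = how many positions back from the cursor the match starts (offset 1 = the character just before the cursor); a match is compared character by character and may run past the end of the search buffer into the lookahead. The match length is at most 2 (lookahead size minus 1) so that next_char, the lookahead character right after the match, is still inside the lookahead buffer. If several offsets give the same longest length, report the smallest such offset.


Try each offset into the search buffer:
  offset=1 (pos 7, char 'e'): match length 0
  offset=2 (pos 6, char 'd'): match length 2
  offset=3 (pos 5, char 'd'): match length 1
  offset=4 (pos 4, char 'f'): match length 0
  offset=5 (pos 3, char 'f'): match length 0
  offset=6 (pos 2, char 'd'): match length 1
  offset=7 (pos 1, char 'f'): match length 0
  offset=8 (pos 0, char 'f'): match length 0
Longest match has length 2 at offset 2.
next_char = character at position 8 + 2 = 10 -> 'f'

Best match: offset=2, length=2 (matching 'de' starting at position 6)
LZ77 triple: (2, 2, 'f')


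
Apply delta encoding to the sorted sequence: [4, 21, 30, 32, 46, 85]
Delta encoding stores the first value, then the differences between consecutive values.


First value: 4
Deltas:
  21 - 4 = 17
  30 - 21 = 9
  32 - 30 = 2
  46 - 32 = 14
  85 - 46 = 39


Delta encoded: [4, 17, 9, 2, 14, 39]


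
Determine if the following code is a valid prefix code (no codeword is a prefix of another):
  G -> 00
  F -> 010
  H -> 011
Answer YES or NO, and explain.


Checking each pair (does one codeword prefix another?):
  G='00' vs F='010': no prefix
  G='00' vs H='011': no prefix
  F='010' vs G='00': no prefix
  F='010' vs H='011': no prefix
  H='011' vs G='00': no prefix
  H='011' vs F='010': no prefix
No violation found over all pairs.

YES -- this is a valid prefix code. No codeword is a prefix of any other codeword.


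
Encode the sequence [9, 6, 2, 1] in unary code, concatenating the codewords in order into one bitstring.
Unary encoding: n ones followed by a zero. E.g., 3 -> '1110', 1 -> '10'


Encode each number as n ones followed by a terminating 0:
  9 -> 1111111110 (10 bits)
  6 -> 1111110 (7 bits)
  2 -> 110 (3 bits)
  1 -> 10 (2 bits)
Total length = 10 + 7 + 3 + 2 = 22 bits.

Unary([9, 6, 2, 1]) = 1111111110111111011010 (22 bits)


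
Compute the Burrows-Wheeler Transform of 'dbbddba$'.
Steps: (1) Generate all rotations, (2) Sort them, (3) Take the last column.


Rotations (sorted):
  0: $dbbddba -> last char: a
  1: a$dbbddb -> last char: b
  2: ba$dbbdd -> last char: d
  3: bbddba$d -> last char: d
  4: bddba$db -> last char: b
  5: dba$dbbd -> last char: d
  6: dbbddba$ -> last char: $
  7: ddba$dbb -> last char: b


BWT = abddbd$b


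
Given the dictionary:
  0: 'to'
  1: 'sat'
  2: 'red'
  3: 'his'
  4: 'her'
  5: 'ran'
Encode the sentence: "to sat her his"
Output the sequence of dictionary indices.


Look up each word in the dictionary:
  'to' -> 0
  'sat' -> 1
  'her' -> 4
  'his' -> 3

Encoded: [0, 1, 4, 3]


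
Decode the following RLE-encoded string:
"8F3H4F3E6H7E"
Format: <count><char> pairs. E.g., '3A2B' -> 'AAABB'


Expanding each <count><char> pair:
  8F -> 'FFFFFFFF'
  3H -> 'HHH'
  4F -> 'FFFF'
  3E -> 'EEE'
  6H -> 'HHHHHH'
  7E -> 'EEEEEEE'

Decoded = FFFFFFFFHHHFFFFEEEHHHHHHEEEEEEE


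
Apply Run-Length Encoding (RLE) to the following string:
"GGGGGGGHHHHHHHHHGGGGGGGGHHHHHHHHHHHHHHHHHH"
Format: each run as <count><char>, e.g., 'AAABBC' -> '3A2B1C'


Scanning runs left to right:
  i=0: run of 'G' x 7 -> '7G'
  i=7: run of 'H' x 9 -> '9H'
  i=16: run of 'G' x 8 -> '8G'
  i=24: run of 'H' x 18 -> '18H'

RLE = 7G9H8G18H


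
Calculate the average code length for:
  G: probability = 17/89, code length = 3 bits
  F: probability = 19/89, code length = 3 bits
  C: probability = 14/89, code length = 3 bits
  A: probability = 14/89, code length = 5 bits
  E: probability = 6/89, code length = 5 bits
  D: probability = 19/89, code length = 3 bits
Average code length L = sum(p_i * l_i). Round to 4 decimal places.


Weighted contributions p_i * l_i:
  G: (17/89) * 3 = 51/89
  F: (19/89) * 3 = 57/89
  C: (14/89) * 3 = 42/89
  A: (14/89) * 5 = 70/89
  E: (6/89) * 5 = 30/89
  D: (19/89) * 3 = 57/89
Sum = (51 + 57 + 42 + 70 + 30 + 57)/89 = 307/89

L = 307/89 = 3.4494 bits/symbol


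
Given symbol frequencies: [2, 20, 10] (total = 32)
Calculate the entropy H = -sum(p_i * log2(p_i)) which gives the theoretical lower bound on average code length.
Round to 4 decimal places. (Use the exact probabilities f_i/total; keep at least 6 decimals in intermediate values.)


Per-symbol terms -p_i * log2(p_i) with p_i = f_i/32:
  p = 2/32 = 0.062500: log2(p) = -4.000000, -p*log2(p) = 0.250000
  p = 20/32 = 0.625000: log2(p) = -0.678072, -p*log2(p) = 0.423795
  p = 10/32 = 0.312500: log2(p) = -1.678072, -p*log2(p) = 0.524397
H = 0.250000 + 0.423795 + 0.524397 = 1.198192

H = 1.1982 bits/symbol


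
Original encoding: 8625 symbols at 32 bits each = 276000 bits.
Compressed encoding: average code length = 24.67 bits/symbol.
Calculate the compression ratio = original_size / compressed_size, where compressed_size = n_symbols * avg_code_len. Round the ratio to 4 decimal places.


original_size = n_symbols * orig_bits = 8625 * 32 = 276000 bits
compressed_size = n_symbols * avg_code_len = 8625 * 24.67 = 212778.75 bits
ratio = original_size / compressed_size = 276000 / 212778.75 = 1.2971

Compression ratio = 1.2971


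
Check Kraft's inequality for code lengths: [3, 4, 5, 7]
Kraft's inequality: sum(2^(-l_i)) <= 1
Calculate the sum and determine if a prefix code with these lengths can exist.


Sum = 2^(-3) + 2^(-4) + 2^(-5) + 2^(-7)
    = 0.125 + 0.0625 + 0.03125 + 0.0078125
    = 29/128 = 0.2265625
Since 0.2265625 <= 1, Kraft's inequality IS satisfied.
A prefix code with these lengths CAN exist.

Kraft sum = 0.2265625. Satisfied.


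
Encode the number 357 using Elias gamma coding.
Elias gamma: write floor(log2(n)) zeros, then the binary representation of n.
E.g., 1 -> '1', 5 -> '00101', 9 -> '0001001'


num_bits = floor(log2(357)) + 1 = 9
leading_zeros = num_bits - 1 = 8
binary(357) = 101100101

Elias gamma(357) = '00000000' + '101100101' = 00000000101100101 (17 bits)


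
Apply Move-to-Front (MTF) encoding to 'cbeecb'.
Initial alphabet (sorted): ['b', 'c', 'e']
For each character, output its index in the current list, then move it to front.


MTF encoding:
'c': index 1 in ['b', 'c', 'e'] -> ['c', 'b', 'e']
'b': index 1 in ['c', 'b', 'e'] -> ['b', 'c', 'e']
'e': index 2 in ['b', 'c', 'e'] -> ['e', 'b', 'c']
'e': index 0 in ['e', 'b', 'c'] -> ['e', 'b', 'c']
'c': index 2 in ['e', 'b', 'c'] -> ['c', 'e', 'b']
'b': index 2 in ['c', 'e', 'b'] -> ['b', 'c', 'e']


Output: [1, 1, 2, 0, 2, 2]


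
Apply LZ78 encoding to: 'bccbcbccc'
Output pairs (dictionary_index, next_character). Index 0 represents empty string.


LZ78 encoding steps:
Dictionary: {0: ''}
Step 1: w='' (idx 0), next='b' -> output (0, 'b'), add 'b' as idx 1
Step 2: w='' (idx 0), next='c' -> output (0, 'c'), add 'c' as idx 2
Step 3: w='c' (idx 2), next='b' -> output (2, 'b'), add 'cb' as idx 3
Step 4: w='cb' (idx 3), next='c' -> output (3, 'c'), add 'cbc' as idx 4
Step 5: w='c' (idx 2), next='c' -> output (2, 'c'), add 'cc' as idx 5


Encoded: [(0, 'b'), (0, 'c'), (2, 'b'), (3, 'c'), (2, 'c')]


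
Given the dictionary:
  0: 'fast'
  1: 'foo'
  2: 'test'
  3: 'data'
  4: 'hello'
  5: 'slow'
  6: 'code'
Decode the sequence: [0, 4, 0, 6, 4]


Look up each index in the dictionary:
  0 -> 'fast'
  4 -> 'hello'
  0 -> 'fast'
  6 -> 'code'
  4 -> 'hello'

Decoded: "fast hello fast code hello"


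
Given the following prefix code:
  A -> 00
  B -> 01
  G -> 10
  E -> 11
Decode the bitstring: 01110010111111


Decoding step by step:
Bits 01 -> B
Bits 11 -> E
Bits 00 -> A
Bits 10 -> G
Bits 11 -> E
Bits 11 -> E
Bits 11 -> E


Decoded message: BEAGEEE


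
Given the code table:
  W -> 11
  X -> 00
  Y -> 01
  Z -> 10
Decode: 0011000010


Decoding:
00 -> X
11 -> W
00 -> X
00 -> X
10 -> Z


Result: XWXXZ


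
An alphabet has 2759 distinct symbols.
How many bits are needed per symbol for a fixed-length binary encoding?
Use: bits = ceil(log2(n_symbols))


log2(2759) = 11.4299
Bracket: 2^11 = 2048 < 2759 <= 2^12 = 4096
So ceil(log2(2759)) = 12

bits = ceil(log2(2759)) = ceil(11.4299) = 12 bits


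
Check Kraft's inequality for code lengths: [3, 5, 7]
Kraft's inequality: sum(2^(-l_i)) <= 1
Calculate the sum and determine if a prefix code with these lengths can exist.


Sum = 2^(-3) + 2^(-5) + 2^(-7)
    = 0.125 + 0.03125 + 0.0078125
    = 21/128 = 0.1640625
Since 0.1640625 <= 1, Kraft's inequality IS satisfied.
A prefix code with these lengths CAN exist.

Kraft sum = 0.1640625. Satisfied.


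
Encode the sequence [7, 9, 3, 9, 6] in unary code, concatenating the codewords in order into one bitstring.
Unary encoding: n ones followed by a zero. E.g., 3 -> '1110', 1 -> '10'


Encode each number as n ones followed by a terminating 0:
  7 -> 11111110 (8 bits)
  9 -> 1111111110 (10 bits)
  3 -> 1110 (4 bits)
  9 -> 1111111110 (10 bits)
  6 -> 1111110 (7 bits)
Total length = 8 + 10 + 4 + 10 + 7 = 39 bits.

Unary([7, 9, 3, 9, 6]) = 111111101111111110111011111111101111110 (39 bits)


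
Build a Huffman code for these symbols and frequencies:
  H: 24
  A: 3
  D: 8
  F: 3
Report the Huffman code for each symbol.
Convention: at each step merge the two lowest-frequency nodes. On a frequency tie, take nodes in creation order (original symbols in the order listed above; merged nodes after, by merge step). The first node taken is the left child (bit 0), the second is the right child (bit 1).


Huffman tree construction:
Step 1: Merge A(3) + F(3) = 6
Step 2: Merge (A+F)(6) + D(8) = 14
Step 3: Merge ((A+F)+D)(14) + H(24) = 38
Read each symbol's code off the tree from the root (left child = 0, right child = 1).

Codes:
  H: 1 (length 1)
  A: 000 (length 3)
  D: 01 (length 2)
  F: 001 (length 3)
Average code length: 58/38 = 1.5263 bits/symbol


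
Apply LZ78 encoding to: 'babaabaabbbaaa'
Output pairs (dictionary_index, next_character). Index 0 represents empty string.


LZ78 encoding steps:
Dictionary: {0: ''}
Step 1: w='' (idx 0), next='b' -> output (0, 'b'), add 'b' as idx 1
Step 2: w='' (idx 0), next='a' -> output (0, 'a'), add 'a' as idx 2
Step 3: w='b' (idx 1), next='a' -> output (1, 'a'), add 'ba' as idx 3
Step 4: w='a' (idx 2), next='b' -> output (2, 'b'), add 'ab' as idx 4
Step 5: w='a' (idx 2), next='a' -> output (2, 'a'), add 'aa' as idx 5
Step 6: w='b' (idx 1), next='b' -> output (1, 'b'), add 'bb' as idx 6
Step 7: w='ba' (idx 3), next='a' -> output (3, 'a'), add 'baa' as idx 7
Step 8: w='a' (idx 2), end of input -> output (2, '')


Encoded: [(0, 'b'), (0, 'a'), (1, 'a'), (2, 'b'), (2, 'a'), (1, 'b'), (3, 'a'), (2, '')]
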